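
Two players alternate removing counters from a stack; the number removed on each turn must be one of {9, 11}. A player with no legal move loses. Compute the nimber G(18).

2

G(0) = 0
G(1) = mex{} = 0
G(2) = mex{} = 0
G(3) = mex{} = 0
G(4) = mex{} = 0
G(5) = mex{} = 0
G(6) = mex{} = 0
G(7) = mex{} = 0
G(8) = mex{} = 0
G(9) = mex{0} = 1
G(10) = mex{0} = 1
G(11) = mex{0,0} = 1
G(12) = mex{0,0} = 1
G(13) = mex{0,0} = 1
G(14) = mex{0,0} = 1
G(15) = mex{0,0} = 1
G(16) = mex{0,0} = 1
G(17) = mex{0,0} = 1
G(18) = mex{1,0} = 2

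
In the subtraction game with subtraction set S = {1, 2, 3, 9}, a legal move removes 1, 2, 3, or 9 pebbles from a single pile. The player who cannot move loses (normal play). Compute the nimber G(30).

2

G(0) = 0
G(1) = mex{0} = 1
G(2) = mex{1,0} = 2
G(3) = mex{2,1,0} = 3
G(4) = mex{3,2,1} = 0
G(5) = mex{0,3,2} = 1
G(6) = mex{1,0,3} = 2
G(7) = mex{2,1,0} = 3
G(8) = mex{3,2,1} = 0
G(9) = mex{0,3,2,0} = 1
G(10) = mex{1,0,3,1} = 2
G(11) = mex{2,1,0,2} = 3
G(12) = mex{3,2,1,3} = 0
G(13) = mex{0,3,2,0} = 1
G(14) = mex{1,0,3,1} = 2
G(15) = mex{2,1,0,2} = 3
G(16) = mex{3,2,1,3} = 0
G(17) = mex{0,3,2,0} = 1
G(18) = mex{1,0,3,1} = 2
G(19) = mex{2,1,0,2} = 3
G(20) = mex{3,2,1,3} = 0
G(21) = mex{0,3,2,0} = 1
G(22) = mex{1,0,3,1} = 2
G(23) = mex{2,1,0,2} = 3
G(24) = mex{3,2,1,3} = 0
G(25) = mex{0,3,2,0} = 1
G(26) = mex{1,0,3,1} = 2
G(27) = mex{2,1,0,2} = 3
G(28) = mex{3,2,1,3} = 0
G(29) = mex{0,3,2,0} = 1
G(30) = mex{1,0,3,1} = 2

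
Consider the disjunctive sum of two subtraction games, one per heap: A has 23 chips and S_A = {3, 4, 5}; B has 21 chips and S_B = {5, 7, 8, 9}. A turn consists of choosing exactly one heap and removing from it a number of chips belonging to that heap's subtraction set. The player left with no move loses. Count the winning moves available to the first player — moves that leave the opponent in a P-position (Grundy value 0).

4

Heap A, S = {3, 4, 5}:
n :  0  1  2  3  4  5  6  7  8  9 10 11 12 13 14 15 16 17 18 19 20 21 22 23
G :  0  0  0  1  1  1  2  2  0  0  0  1  1  1  2  2  0  0  0  1  1  1  2  2
G_A(23) = 2.
Heap B, S = {5, 7, 8, 9}:
G(0) = 0
G(1) = mex{} = 0
G(2) = mex{} = 0
G(3) = mex{} = 0
G(4) = mex{} = 0
G(5) = mex{0} = 1
G(6) = mex{0} = 1
G(7) = mex{0,0} = 1
G(8) = mex{0,0,0} = 1
G(9) = mex{0,0,0,0} = 1
G(10) = mex{1,0,0,0} = 2
G(11) = mex{1,0,0,0} = 2
G(12) = mex{1,1,0,0} = 2
G(13) = mex{1,1,1,0} = 2
G(14) = mex{1,1,1,1} = 0
G(15) = mex{2,1,1,1} = 0
G(16) = mex{2,1,1,1} = 0
G(17) = mex{2,2,1,1} = 0
G(18) = mex{2,2,2,1} = 0
G(19) = mex{0,2,2,2} = 1
G(20) = mex{0,2,2,2} = 1
G(21) = mex{0,0,2,2} = 1
G_B(21) = 1.
Combined Grundy value = 2 ⊕ 1 = 3.
A winning move leaves total XOR = 0, i.e. changes one component's Grundy value g to g ⊕ X where X is the current total.
Heap A: need g' = 2⊕3 = 1. Options: 23−3→G=1, 23−4→G=1, 23−5→G=0. Hits: 2.
Heap B: need g' = 1⊕3 = 2. Options: 21−5→G=0, 21−7→G=0, 21−8→G=2, 21−9→G=2. Hits: 2.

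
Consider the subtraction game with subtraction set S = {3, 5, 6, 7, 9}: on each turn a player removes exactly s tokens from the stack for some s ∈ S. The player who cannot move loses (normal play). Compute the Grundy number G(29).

1

n :  0  1  2  3  4  5  6  7  8  9 10 11 12 13 14 15 16 17 18 19 20 21 22 23 24 25 26 27 28 29
G :  0  0  0  1  1  1  2  2  2  3  3  3  0  0  0  1  1  1  2  2  2  3  3  3  0  0  0  1  1  1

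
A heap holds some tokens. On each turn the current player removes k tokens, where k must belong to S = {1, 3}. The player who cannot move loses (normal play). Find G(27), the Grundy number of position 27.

1

G(0) = 0
G(1) = mex{0} = 1
G(2) = mex{1} = 0
G(3) = mex{0,0} = 1
G(4) = mex{1,1} = 0
G(5) = mex{0,0} = 1
G(6) = mex{1,1} = 0
G(7) = mex{0,0} = 1
G(8) = mex{1,1} = 0
G(9) = mex{0,0} = 1
G(10) = mex{1,1} = 0
G(11) = mex{0,0} = 1
G(12) = mex{1,1} = 0
G(13) = mex{0,0} = 1
G(14) = mex{1,1} = 0
G(15) = mex{0,0} = 1
G(16) = mex{1,1} = 0
G(17) = mex{0,0} = 1
G(18) = mex{1,1} = 0
G(19) = mex{0,0} = 1
G(20) = mex{1,1} = 0
G(21) = mex{0,0} = 1
G(22) = mex{1,1} = 0
G(23) = mex{0,0} = 1
G(24) = mex{1,1} = 0
G(25) = mex{0,0} = 1
G(26) = mex{1,1} = 0
G(27) = mex{0,0} = 1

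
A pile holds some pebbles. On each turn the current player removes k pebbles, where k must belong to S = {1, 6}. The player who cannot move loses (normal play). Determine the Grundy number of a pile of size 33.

G(0) = 0
G(1) = mex{0} = 1
G(2) = mex{1} = 0
G(3) = mex{0} = 1
G(4) = mex{1} = 0
G(5) = mex{0} = 1
G(6) = mex{1,0} = 2
G(7) = mex{2,1} = 0
G(8) = mex{0,0} = 1
G(9) = mex{1,1} = 0
G(10) = mex{0,0} = 1
G(11) = mex{1,1} = 0
G(12) = mex{0,2} = 1
G(13) = mex{1,0} = 2
G(14) = mex{2,1} = 0
G(15) = mex{0,0} = 1
G(16) = mex{1,1} = 0
G(17) = mex{0,0} = 1
G(18) = mex{1,1} = 0
G(19) = mex{0,2} = 1
G(20) = mex{1,0} = 2
G(21) = mex{2,1} = 0
G(22) = mex{0,0} = 1
G(23) = mex{1,1} = 0
G(24) = mex{0,0} = 1
G(25) = mex{1,1} = 0
G(26) = mex{0,2} = 1
G(27) = mex{1,0} = 2
G(28) = mex{2,1} = 0
G(29) = mex{0,0} = 1
G(30) = mex{1,1} = 0
G(31) = mex{0,0} = 1
G(32) = mex{1,1} = 0
G(33) = mex{0,2} = 1

1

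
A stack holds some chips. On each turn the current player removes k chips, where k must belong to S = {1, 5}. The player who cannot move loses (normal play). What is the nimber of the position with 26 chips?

G(0) = 0
G(1) = mex{0} = 1
G(2) = mex{1} = 0
G(3) = mex{0} = 1
G(4) = mex{1} = 0
G(5) = mex{0,0} = 1
G(6) = mex{1,1} = 0
G(7) = mex{0,0} = 1
G(8) = mex{1,1} = 0
G(9) = mex{0,0} = 1
G(10) = mex{1,1} = 0
G(11) = mex{0,0} = 1
G(12) = mex{1,1} = 0
G(13) = mex{0,0} = 1
G(14) = mex{1,1} = 0
G(15) = mex{0,0} = 1
G(16) = mex{1,1} = 0
G(17) = mex{0,0} = 1
G(18) = mex{1,1} = 0
G(19) = mex{0,0} = 1
G(20) = mex{1,1} = 0
G(21) = mex{0,0} = 1
G(22) = mex{1,1} = 0
G(23) = mex{0,0} = 1
G(24) = mex{1,1} = 0
G(25) = mex{0,0} = 1
G(26) = mex{1,1} = 0

0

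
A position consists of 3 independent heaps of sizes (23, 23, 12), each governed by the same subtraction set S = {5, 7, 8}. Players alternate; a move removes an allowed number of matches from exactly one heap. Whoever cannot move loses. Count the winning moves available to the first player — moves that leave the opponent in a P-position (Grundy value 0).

All heaps use S = {5, 7, 8}:
G(0) = 0
G(1) = mex{} = 0
G(2) = mex{} = 0
G(3) = mex{} = 0
G(4) = mex{} = 0
G(5) = mex{0} = 1
G(6) = mex{0} = 1
G(7) = mex{0,0} = 1
G(8) = mex{0,0,0} = 1
G(9) = mex{0,0,0} = 1
G(10) = mex{1,0,0} = 2
G(11) = mex{1,0,0} = 2
G(12) = mex{1,1,0} = 2
G(13) = mex{1,1,1} = 0
G(14) = mex{1,1,1} = 0
G(15) = mex{2,1,1} = 0
G(16) = mex{2,1,1} = 0
G(17) = mex{2,2,1} = 0
G(18) = mex{0,2,2} = 1
G(19) = mex{0,2,2} = 1
G(20) = mex{0,0,2} = 1
G(21) = mex{0,0,0} = 1
G(22) = mex{0,0,0} = 1
G(23) = mex{1,0,0} = 2
Heap A: G(23) = 2.
Heap B: G(23) = 2.
Heap C: G(12) = 2.
Combined Grundy value = 2 ⊕ 2 ⊕ 2 = 2.
A winning move leaves total XOR = 0, i.e. changes one component's Grundy value g to g ⊕ X where X is the current total.
Heap A: need g' = 2⊕2 = 0. Options: 23−5→G=1, 23−7→G=0, 23−8→G=0. Hits: 2.
Heap B: need g' = 2⊕2 = 0. Options: 23−5→G=1, 23−7→G=0, 23−8→G=0. Hits: 2.
Heap C: need g' = 2⊕2 = 0. Options: 12−5→G=1, 12−7→G=1, 12−8→G=0. Hits: 1.

5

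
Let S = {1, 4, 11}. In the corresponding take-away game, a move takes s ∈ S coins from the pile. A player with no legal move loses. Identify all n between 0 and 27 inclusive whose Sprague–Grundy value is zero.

G(0) = 0
G(1) = mex{0} = 1
G(2) = mex{1} = 0
G(3) = mex{0} = 1
G(4) = mex{1,0} = 2
G(5) = mex{2,1} = 0
G(6) = mex{0,0} = 1
G(7) = mex{1,1} = 0
G(8) = mex{0,2} = 1
G(9) = mex{1,0} = 2
G(10) = mex{2,1} = 0
G(11) = mex{0,0,0} = 1
G(12) = mex{1,1,1} = 0
G(13) = mex{0,2,0} = 1
G(14) = mex{1,0,1} = 2
G(15) = mex{2,1,2} = 0
G(16) = mex{0,0,0} = 1
G(17) = mex{1,1,1} = 0
G(18) = mex{0,2,0} = 1
G(19) = mex{1,0,1} = 2
G(20) = mex{2,1,2} = 0
G(21) = mex{0,0,0} = 1
G(22) = mex{1,1,1} = 0
G(23) = mex{0,2,0} = 1
G(24) = mex{1,0,1} = 2
G(25) = mex{2,1,2} = 0
G(26) = mex{0,0,0} = 1
G(27) = mex{1,1,1} = 0
P-positions are exactly the n with G(n) = 0.

0, 2, 5, 7, 10, 12, 15, 17, 20, 22, 25, 27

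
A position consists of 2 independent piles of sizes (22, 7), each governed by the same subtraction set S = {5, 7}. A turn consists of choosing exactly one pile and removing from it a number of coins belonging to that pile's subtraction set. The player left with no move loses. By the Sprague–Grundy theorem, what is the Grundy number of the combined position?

3

All piles use S = {5, 7}:
G(0) = 0
G(1) = mex{} = 0
G(2) = mex{} = 0
G(3) = mex{} = 0
G(4) = mex{} = 0
G(5) = mex{0} = 1
G(6) = mex{0} = 1
G(7) = mex{0,0} = 1
G(8) = mex{0,0} = 1
G(9) = mex{0,0} = 1
G(10) = mex{1,0} = 2
G(11) = mex{1,0} = 2
G(12) = mex{1,1} = 0
G(13) = mex{1,1} = 0
G(14) = mex{1,1} = 0
G(15) = mex{2,1} = 0
G(16) = mex{2,1} = 0
G(17) = mex{0,2} = 1
G(18) = mex{0,2} = 1
G(19) = mex{0,0} = 1
G(20) = mex{0,0} = 1
G(21) = mex{0,0} = 1
G(22) = mex{1,0} = 2
Pile A: G(22) = 2.
Pile B: G(7) = 1.
Combined Grundy value = 2 ⊕ 1 = 3.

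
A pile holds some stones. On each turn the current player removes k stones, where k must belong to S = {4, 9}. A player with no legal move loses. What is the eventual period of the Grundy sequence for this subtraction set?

G(0) = 0
G(1) = mex{} = 0
G(2) = mex{} = 0
G(3) = mex{} = 0
G(4) = mex{0} = 1
G(5) = mex{0} = 1
G(6) = mex{0} = 1
G(7) = mex{0} = 1
G(8) = mex{1} = 0
G(9) = mex{1,0} = 2
G(10) = mex{1,0} = 2
G(11) = mex{1,0} = 2
G(12) = mex{0,0} = 1
G(13) = mex{2,1} = 0
G(14) = mex{2,1} = 0
G(15) = mex{2,1} = 0
G(16) = mex{1,1} = 0
G(17) = mex{0,0} = 1
G(18) = mex{0,2} = 1
G(19) = mex{0,2} = 1
G(20) = mex{0,2} = 1
G(21) = mex{1,1} = 0
G(22) = mex{1,0} = 2
G(23) = mex{1,0} = 2
G(24) = mex{1,0} = 2
G(25) = mex{0,0} = 1
G(26) = mex{2,1} = 0
G(27) = mex{2,1} = 0
G(n+13) = G(n) holds for n = 0,…,8 (a full window of length max(S) = 9), so the sequence is purely periodic with period 13.

13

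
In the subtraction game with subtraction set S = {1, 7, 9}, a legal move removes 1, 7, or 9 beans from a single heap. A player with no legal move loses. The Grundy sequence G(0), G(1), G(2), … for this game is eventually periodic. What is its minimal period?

2

G(0) = 0
G(1) = mex{0} = 1
G(2) = mex{1} = 0
G(3) = mex{0} = 1
G(4) = mex{1} = 0
G(5) = mex{0} = 1
G(6) = mex{1} = 0
G(7) = mex{0,0} = 1
G(8) = mex{1,1} = 0
G(9) = mex{0,0,0} = 1
G(10) = mex{1,1,1} = 0
G(11) = mex{0,0,0} = 1
G(12) = mex{1,1,1} = 0
G(13) = mex{0,0,0} = 1
G(14) = mex{1,1,1} = 0
G(n+2) = G(n) holds for n = 0,…,8 (a full window of length max(S) = 9), so the sequence is purely periodic with period 2.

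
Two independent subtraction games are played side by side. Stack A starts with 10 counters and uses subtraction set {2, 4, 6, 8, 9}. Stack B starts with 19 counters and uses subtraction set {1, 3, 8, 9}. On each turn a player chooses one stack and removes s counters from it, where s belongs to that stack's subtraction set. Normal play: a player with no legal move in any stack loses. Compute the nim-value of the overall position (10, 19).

4

Stack A, S = {2, 4, 6, 8, 9}:
G(0) = 0
G(1) = mex{} = 0
G(2) = mex{0} = 1
G(3) = mex{0} = 1
G(4) = mex{1,0} = 2
G(5) = mex{1,0} = 2
G(6) = mex{2,1,0} = 3
G(7) = mex{2,1,0} = 3
G(8) = mex{3,2,1,0} = 4
G(9) = mex{3,2,1,0,0} = 4
G(10) = mex{4,3,2,1,0} = 5
G_A(10) = 5.
Stack B, S = {1, 3, 8, 9}:
G(0) = 0
G(1) = mex{0} = 1
G(2) = mex{1} = 0
G(3) = mex{0,0} = 1
G(4) = mex{1,1} = 0
G(5) = mex{0,0} = 1
G(6) = mex{1,1} = 0
G(7) = mex{0,0} = 1
G(8) = mex{1,1,0} = 2
G(9) = mex{2,0,1,0} = 3
G(10) = mex{3,1,0,1} = 2
G(11) = mex{2,2,1,0} = 3
G(12) = mex{3,3,0,1} = 2
G(13) = mex{2,2,1,0} = 3
G(14) = mex{3,3,0,1} = 2
G(15) = mex{2,2,1,0} = 3
G(16) = mex{3,3,2,1} = 0
G(17) = mex{0,2,3,2} = 1
G(18) = mex{1,3,2,3} = 0
G(19) = mex{0,0,3,2} = 1
G_B(19) = 1.
Combined Grundy value = 5 ⊕ 1 = 4.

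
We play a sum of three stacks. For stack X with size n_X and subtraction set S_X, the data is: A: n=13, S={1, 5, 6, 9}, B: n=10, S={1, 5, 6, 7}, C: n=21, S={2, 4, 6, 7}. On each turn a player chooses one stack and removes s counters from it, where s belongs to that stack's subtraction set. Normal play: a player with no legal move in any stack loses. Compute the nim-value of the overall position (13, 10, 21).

Stack A, S = {1, 5, 6, 9}:
n :  0  1  2  3  4  5  6  7  8  9 10 11 12 13
G :  0  1  0  1  0  1  2  3  2  3  2  3  0  1
G_A(13) = 1.
Stack B, S = {1, 5, 6, 7}:
G(0) = 0
G(1) = mex{0} = 1
G(2) = mex{1} = 0
G(3) = mex{0} = 1
G(4) = mex{1} = 0
G(5) = mex{0,0} = 1
G(6) = mex{1,1,0} = 2
G(7) = mex{2,0,1,0} = 3
G(8) = mex{3,1,0,1} = 2
G(9) = mex{2,0,1,0} = 3
G(10) = mex{3,1,0,1} = 2
G_B(10) = 2.
Stack C, S = {2, 4, 6, 7}:
G(0) = 0
G(1) = mex{} = 0
G(2) = mex{0} = 1
G(3) = mex{0} = 1
G(4) = mex{1,0} = 2
G(5) = mex{1,0} = 2
G(6) = mex{2,1,0} = 3
G(7) = mex{2,1,0,0} = 3
G(8) = mex{3,2,1,0} = 4
G(9) = mex{3,2,1,1} = 0
G(10) = mex{4,3,2,1} = 0
G(11) = mex{0,3,2,2} = 1
G(12) = mex{0,4,3,2} = 1
G(13) = mex{1,0,3,3} = 2
G(14) = mex{1,0,4,3} = 2
G(15) = mex{2,1,0,4} = 3
G(16) = mex{2,1,0,0} = 3
G(17) = mex{3,2,1,0} = 4
G(18) = mex{3,2,1,1} = 0
G(19) = mex{4,3,2,1} = 0
G(20) = mex{0,3,2,2} = 1
G(21) = mex{0,4,3,2} = 1
G_C(21) = 1.
Combined Grundy value = 1 ⊕ 2 ⊕ 1 = 2.

2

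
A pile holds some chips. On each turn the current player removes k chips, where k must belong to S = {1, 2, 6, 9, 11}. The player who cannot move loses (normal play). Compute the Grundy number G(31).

1

n :  0  1  2  3  4  5  6  7  8  9 10 11 12 13 14 15 16 17 18 19 20 21 22 23 24 25 26 27 28 29 30 31
G :  0  1  2  0  1  2  3  0  1  2  0  1  2  3  4  0  1  2  3  4  0  1  2  0  1  2  3  0  1  2  0  1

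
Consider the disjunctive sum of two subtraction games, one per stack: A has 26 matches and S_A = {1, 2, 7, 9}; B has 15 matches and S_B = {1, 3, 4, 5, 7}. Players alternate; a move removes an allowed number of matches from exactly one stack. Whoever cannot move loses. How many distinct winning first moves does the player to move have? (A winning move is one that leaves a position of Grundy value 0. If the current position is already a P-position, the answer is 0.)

1

Stack A, S = {1, 2, 7, 9}:
n :  0  1  2  3  4  5  6  7  8  9 10 11 12 13 14 15 16 17 18 19 20 21 22 23 24 25 26
G :  0  1  2  0  1  2  0  1  2  3  4  0  1  2  0  1  2  0  1  2  3  4  0  1  2  0  1
G_A(26) = 1.
Stack B, S = {1, 3, 4, 5, 7}:
G(0) = 0
G(1) = mex{0} = 1
G(2) = mex{1} = 0
G(3) = mex{0,0} = 1
G(4) = mex{1,1,0} = 2
G(5) = mex{2,0,1,0} = 3
G(6) = mex{3,1,0,1} = 2
G(7) = mex{2,2,1,0,0} = 3
G(8) = mex{3,3,2,1,1} = 0
G(9) = mex{0,2,3,2,0} = 1
G(10) = mex{1,3,2,3,1} = 0
G(11) = mex{0,0,3,2,2} = 1
G(12) = mex{1,1,0,3,3} = 2
G(13) = mex{2,0,1,0,2} = 3
G(14) = mex{3,1,0,1,3} = 2
G(15) = mex{2,2,1,0,0} = 3
G_B(15) = 3.
Combined Grundy value = 1 ⊕ 3 = 2.
A winning move leaves total XOR = 0, i.e. changes one component's Grundy value g to g ⊕ X where X is the current total.
Stack A: need g' = 1⊕2 = 3. Options: 26−1→G=0, 26−2→G=2, 26−7→G=2, 26−9→G=0. Hits: 0.
Stack B: need g' = 3⊕2 = 1. Options: 15−1→G=2, 15−3→G=2, 15−4→G=1, 15−5→G=0, 15−7→G=0. Hits: 1.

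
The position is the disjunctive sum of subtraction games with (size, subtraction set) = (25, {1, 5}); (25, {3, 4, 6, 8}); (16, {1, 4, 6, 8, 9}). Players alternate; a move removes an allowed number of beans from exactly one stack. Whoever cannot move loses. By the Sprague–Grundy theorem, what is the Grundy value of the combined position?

Stack A, S = {1, 5}:
n :  0  1  2  3  4  5  6  7  8  9 10 11 12 13 14 15 16 17 18 19 20 21 22 23 24 25
G :  0  1  0  1  0  1  0  1  0  1  0  1  0  1  0  1  0  1  0  1  0  1  0  1  0  1
G_A(25) = 1.
Stack B, S = {3, 4, 6, 8}:
n :  0  1  2  3  4  5  6  7  8  9 10 11 12 13 14 15 16 17 18 19 20 21 22 23 24 25
G :  0  0  0  1  1  1  2  2  2  3  3  0  0  0  1  1  1  2  2  2  3  3  0  0  0  1
G_B(25) = 1.
Stack C, S = {1, 4, 6, 8, 9}:
n :  0  1  2  3  4  5  6  7  8  9 10 11 12 13 14 15 16
G :  0  1  0  1  2  0  1  0  1  2  3  2  0  1  2  3  2
G_C(16) = 2.
Combined Grundy value = 1 ⊕ 1 ⊕ 2 = 2.

2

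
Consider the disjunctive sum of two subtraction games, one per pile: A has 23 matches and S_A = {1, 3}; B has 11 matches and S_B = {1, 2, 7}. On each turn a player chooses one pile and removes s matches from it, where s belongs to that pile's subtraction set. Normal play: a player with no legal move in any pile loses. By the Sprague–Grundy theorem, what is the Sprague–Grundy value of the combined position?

3

Pile A, S = {1, 3}:
n :  0  1  2  3  4  5  6  7  8  9 10 11 12 13 14 15 16 17 18 19 20 21 22 23
G :  0  1  0  1  0  1  0  1  0  1  0  1  0  1  0  1  0  1  0  1  0  1  0  1
G_A(23) = 1.
Pile B, S = {1, 2, 7}:
n :  0  1  2  3  4  5  6  7  8  9 10 11
G :  0  1  2  0  1  2  0  1  2  0  1  2
G_B(11) = 2.
Combined Grundy value = 1 ⊕ 2 = 3.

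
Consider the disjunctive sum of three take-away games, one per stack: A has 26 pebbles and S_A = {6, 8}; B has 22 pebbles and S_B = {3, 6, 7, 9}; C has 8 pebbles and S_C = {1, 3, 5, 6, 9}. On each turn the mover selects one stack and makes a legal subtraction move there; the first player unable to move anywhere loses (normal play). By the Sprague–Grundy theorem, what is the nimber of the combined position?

3

Stack A, S = {6, 8}:
G(0) = 0
G(1) = mex{} = 0
G(2) = mex{} = 0
G(3) = mex{} = 0
G(4) = mex{} = 0
G(5) = mex{} = 0
G(6) = mex{0} = 1
G(7) = mex{0} = 1
G(8) = mex{0,0} = 1
G(9) = mex{0,0} = 1
G(10) = mex{0,0} = 1
G(11) = mex{0,0} = 1
G(12) = mex{1,0} = 2
G(13) = mex{1,0} = 2
G(14) = mex{1,1} = 0
G(15) = mex{1,1} = 0
G(16) = mex{1,1} = 0
G(17) = mex{1,1} = 0
G(18) = mex{2,1} = 0
G(19) = mex{2,1} = 0
G(20) = mex{0,2} = 1
G(21) = mex{0,2} = 1
G(22) = mex{0,0} = 1
G(23) = mex{0,0} = 1
G(24) = mex{0,0} = 1
G(25) = mex{0,0} = 1
G(26) = mex{1,0} = 2
G_A(26) = 2.
Stack B, S = {3, 6, 7, 9}:
G(0) = 0
G(1) = mex{} = 0
G(2) = mex{} = 0
G(3) = mex{0} = 1
G(4) = mex{0} = 1
G(5) = mex{0} = 1
G(6) = mex{1,0} = 2
G(7) = mex{1,0,0} = 2
G(8) = mex{1,0,0} = 2
G(9) = mex{2,1,0,0} = 3
G(10) = mex{2,1,1,0} = 3
G(11) = mex{2,1,1,0} = 3
G(12) = mex{3,2,1,1} = 0
G(13) = mex{3,2,2,1} = 0
G(14) = mex{3,2,2,1} = 0
G(15) = mex{0,3,2,2} = 1
G(16) = mex{0,3,3,2} = 1
G(17) = mex{0,3,3,2} = 1
G(18) = mex{1,0,3,3} = 2
G(19) = mex{1,0,0,3} = 2
G(20) = mex{1,0,0,3} = 2
G(21) = mex{2,1,0,0} = 3
G(22) = mex{2,1,1,0} = 3
G_B(22) = 3.
Stack C, S = {1, 3, 5, 6, 9}:
n : 0 1 2 3 4 5 6 7 8
G : 0 1 0 1 0 1 2 3 2
G_C(8) = 2.
Combined Grundy value = 2 ⊕ 3 ⊕ 2 = 3.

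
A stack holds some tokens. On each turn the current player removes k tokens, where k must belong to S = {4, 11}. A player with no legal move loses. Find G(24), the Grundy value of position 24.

0

G(0) = 0
G(1) = mex{} = 0
G(2) = mex{} = 0
G(3) = mex{} = 0
G(4) = mex{0} = 1
G(5) = mex{0} = 1
G(6) = mex{0} = 1
G(7) = mex{0} = 1
G(8) = mex{1} = 0
G(9) = mex{1} = 0
G(10) = mex{1} = 0
G(11) = mex{1,0} = 2
G(12) = mex{0,0} = 1
G(13) = mex{0,0} = 1
G(14) = mex{0,0} = 1
G(15) = mex{2,1} = 0
G(16) = mex{1,1} = 0
G(17) = mex{1,1} = 0
G(18) = mex{1,1} = 0
G(19) = mex{0,0} = 1
G(20) = mex{0,0} = 1
G(21) = mex{0,0} = 1
G(22) = mex{0,2} = 1
G(23) = mex{1,1} = 0
G(24) = mex{1,1} = 0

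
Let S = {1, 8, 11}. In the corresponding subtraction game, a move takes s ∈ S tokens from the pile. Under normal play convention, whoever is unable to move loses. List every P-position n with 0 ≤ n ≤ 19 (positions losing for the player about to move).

0, 2, 4, 6, 9, 16, 18

n :  0  1  2  3  4  5  6  7  8  9 10 11 12 13 14 15 16 17 18 19
G :  0  1  0  1  0  1  0  1  2  0  1  2  3  2  3  2  0  1  0  1
P-positions are exactly the n with G(n) = 0.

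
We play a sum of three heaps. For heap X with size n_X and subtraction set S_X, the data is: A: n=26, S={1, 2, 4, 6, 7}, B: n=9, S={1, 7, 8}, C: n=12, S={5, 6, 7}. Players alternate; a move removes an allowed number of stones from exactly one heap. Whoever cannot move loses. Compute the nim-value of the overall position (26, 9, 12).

Heap A, S = {1, 2, 4, 6, 7}:
n :  0  1  2  3  4  5  6  7  8  9 10 11 12 13 14 15 16 17 18 19 20 21 22 23 24 25 26
G :  0  1  2  0  1  2  3  4  0  1  2  0  1  2  3  4  0  1  2  0  1  2  3  4  0  1  2
G_A(26) = 2.
Heap B, S = {1, 7, 8}:
G(0) = 0
G(1) = mex{0} = 1
G(2) = mex{1} = 0
G(3) = mex{0} = 1
G(4) = mex{1} = 0
G(5) = mex{0} = 1
G(6) = mex{1} = 0
G(7) = mex{0,0} = 1
G(8) = mex{1,1,0} = 2
G(9) = mex{2,0,1} = 3
G_B(9) = 3.
Heap C, S = {5, 6, 7}:
G(0) = 0
G(1) = mex{} = 0
G(2) = mex{} = 0
G(3) = mex{} = 0
G(4) = mex{} = 0
G(5) = mex{0} = 1
G(6) = mex{0,0} = 1
G(7) = mex{0,0,0} = 1
G(8) = mex{0,0,0} = 1
G(9) = mex{0,0,0} = 1
G(10) = mex{1,0,0} = 2
G(11) = mex{1,1,0} = 2
G(12) = mex{1,1,1} = 0
G_C(12) = 0.
Combined Grundy value = 2 ⊕ 3 ⊕ 0 = 1.

1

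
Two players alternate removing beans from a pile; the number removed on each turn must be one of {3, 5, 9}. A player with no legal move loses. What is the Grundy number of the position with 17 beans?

n :  0  1  2  3  4  5  6  7  8  9 10 11 12 13 14 15 16 17
G :  0  0  0  1  1  1  2  2  0  3  3  1  0  2  0  1  0  1

1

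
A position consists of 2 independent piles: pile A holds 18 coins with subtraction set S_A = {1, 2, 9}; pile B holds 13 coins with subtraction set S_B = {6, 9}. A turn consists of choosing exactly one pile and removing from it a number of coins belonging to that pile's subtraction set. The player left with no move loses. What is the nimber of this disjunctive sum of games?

Pile A, S = {1, 2, 9}:
G(0) = 0
G(1) = mex{0} = 1
G(2) = mex{1,0} = 2
G(3) = mex{2,1} = 0
G(4) = mex{0,2} = 1
G(5) = mex{1,0} = 2
G(6) = mex{2,1} = 0
G(7) = mex{0,2} = 1
G(8) = mex{1,0} = 2
G(9) = mex{2,1,0} = 3
G(10) = mex{3,2,1} = 0
G(11) = mex{0,3,2} = 1
G(12) = mex{1,0,0} = 2
G(13) = mex{2,1,1} = 0
G(14) = mex{0,2,2} = 1
G(15) = mex{1,0,0} = 2
G(16) = mex{2,1,1} = 0
G(17) = mex{0,2,2} = 1
G(18) = mex{1,0,3} = 2
G_A(18) = 2.
Pile B, S = {6, 9}:
G(0) = 0
G(1) = mex{} = 0
G(2) = mex{} = 0
G(3) = mex{} = 0
G(4) = mex{} = 0
G(5) = mex{} = 0
G(6) = mex{0} = 1
G(7) = mex{0} = 1
G(8) = mex{0} = 1
G(9) = mex{0,0} = 1
G(10) = mex{0,0} = 1
G(11) = mex{0,0} = 1
G(12) = mex{1,0} = 2
G(13) = mex{1,0} = 2
G_B(13) = 2.
Combined Grundy value = 2 ⊕ 2 = 0.

0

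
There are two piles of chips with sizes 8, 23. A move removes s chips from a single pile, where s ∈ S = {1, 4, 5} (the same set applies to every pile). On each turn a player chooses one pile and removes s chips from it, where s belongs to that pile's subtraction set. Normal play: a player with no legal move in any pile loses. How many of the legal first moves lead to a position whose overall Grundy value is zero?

2

All piles use S = {1, 4, 5}:
G(0) = 0
G(1) = mex{0} = 1
G(2) = mex{1} = 0
G(3) = mex{0} = 1
G(4) = mex{1,0} = 2
G(5) = mex{2,1,0} = 3
G(6) = mex{3,0,1} = 2
G(7) = mex{2,1,0} = 3
G(8) = mex{3,2,1} = 0
G(9) = mex{0,3,2} = 1
G(10) = mex{1,2,3} = 0
G(11) = mex{0,3,2} = 1
G(12) = mex{1,0,3} = 2
G(13) = mex{2,1,0} = 3
G(14) = mex{3,0,1} = 2
G(15) = mex{2,1,0} = 3
G(16) = mex{3,2,1} = 0
G(17) = mex{0,3,2} = 1
G(18) = mex{1,2,3} = 0
G(19) = mex{0,3,2} = 1
G(20) = mex{1,0,3} = 2
G(21) = mex{2,1,0} = 3
G(22) = mex{3,0,1} = 2
G(23) = mex{2,1,0} = 3
Pile A: G(8) = 0.
Pile B: G(23) = 3.
Combined Grundy value = 0 ⊕ 3 = 3.
A winning move leaves total XOR = 0, i.e. changes one component's Grundy value g to g ⊕ X where X is the current total.
Pile A: need g' = 0⊕3 = 3. Options: 8−1→G=3, 8−4→G=2, 8−5→G=1. Hits: 1.
Pile B: need g' = 3⊕3 = 0. Options: 23−1→G=2, 23−4→G=1, 23−5→G=0. Hits: 1.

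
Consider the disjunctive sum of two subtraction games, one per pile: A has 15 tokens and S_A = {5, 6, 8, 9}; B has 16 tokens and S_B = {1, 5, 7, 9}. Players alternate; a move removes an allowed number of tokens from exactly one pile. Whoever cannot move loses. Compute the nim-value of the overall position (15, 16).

Pile A, S = {5, 6, 8, 9}:
G(0) = 0
G(1) = mex{} = 0
G(2) = mex{} = 0
G(3) = mex{} = 0
G(4) = mex{} = 0
G(5) = mex{0} = 1
G(6) = mex{0,0} = 1
G(7) = mex{0,0} = 1
G(8) = mex{0,0,0} = 1
G(9) = mex{0,0,0,0} = 1
G(10) = mex{1,0,0,0} = 2
G(11) = mex{1,1,0,0} = 2
G(12) = mex{1,1,0,0} = 2
G(13) = mex{1,1,1,0} = 2
G(14) = mex{1,1,1,1} = 0
G(15) = mex{2,1,1,1} = 0
G_A(15) = 0.
Pile B, S = {1, 5, 7, 9}:
G(0) = 0
G(1) = mex{0} = 1
G(2) = mex{1} = 0
G(3) = mex{0} = 1
G(4) = mex{1} = 0
G(5) = mex{0,0} = 1
G(6) = mex{1,1} = 0
G(7) = mex{0,0,0} = 1
G(8) = mex{1,1,1} = 0
G(9) = mex{0,0,0,0} = 1
G(10) = mex{1,1,1,1} = 0
G(11) = mex{0,0,0,0} = 1
G(12) = mex{1,1,1,1} = 0
G(13) = mex{0,0,0,0} = 1
G(14) = mex{1,1,1,1} = 0
G(15) = mex{0,0,0,0} = 1
G(16) = mex{1,1,1,1} = 0
G_B(16) = 0.
Combined Grundy value = 0 ⊕ 0 = 0.

0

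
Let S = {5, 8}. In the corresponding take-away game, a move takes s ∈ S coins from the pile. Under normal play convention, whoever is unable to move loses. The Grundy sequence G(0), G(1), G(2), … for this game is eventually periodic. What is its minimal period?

G(0) = 0
G(1) = mex{} = 0
G(2) = mex{} = 0
G(3) = mex{} = 0
G(4) = mex{} = 0
G(5) = mex{0} = 1
G(6) = mex{0} = 1
G(7) = mex{0} = 1
G(8) = mex{0,0} = 1
G(9) = mex{0,0} = 1
G(10) = mex{1,0} = 2
G(11) = mex{1,0} = 2
G(12) = mex{1,0} = 2
G(13) = mex{1,1} = 0
G(14) = mex{1,1} = 0
G(15) = mex{2,1} = 0
G(16) = mex{2,1} = 0
G(17) = mex{2,1} = 0
G(18) = mex{0,2} = 1
G(19) = mex{0,2} = 1
G(20) = mex{0,2} = 1
G(21) = mex{0,0} = 1
G(22) = mex{0,0} = 1
G(23) = mex{1,0} = 2
G(24) = mex{1,0} = 2
G(25) = mex{1,0} = 2
G(26) = mex{1,1} = 0
G(27) = mex{1,1} = 0
G(n+13) = G(n) holds for n = 0,…,7 (a full window of length max(S) = 8), so the sequence is purely periodic with period 13.

13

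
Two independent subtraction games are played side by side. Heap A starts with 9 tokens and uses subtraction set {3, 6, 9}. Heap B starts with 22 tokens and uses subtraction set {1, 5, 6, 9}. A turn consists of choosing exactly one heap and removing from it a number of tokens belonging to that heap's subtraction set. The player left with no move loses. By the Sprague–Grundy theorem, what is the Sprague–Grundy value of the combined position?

1

Heap A, S = {3, 6, 9}:
G(0) = 0
G(1) = mex{} = 0
G(2) = mex{} = 0
G(3) = mex{0} = 1
G(4) = mex{0} = 1
G(5) = mex{0} = 1
G(6) = mex{1,0} = 2
G(7) = mex{1,0} = 2
G(8) = mex{1,0} = 2
G(9) = mex{2,1,0} = 3
G_A(9) = 3.
Heap B, S = {1, 5, 6, 9}:
n :  0  1  2  3  4  5  6  7  8  9 10 11 12 13 14 15 16 17 18 19 20 21 22
G :  0  1  0  1  0  1  2  3  2  3  2  3  0  1  0  1  0  1  2  3  2  3  2
G_B(22) = 2.
Combined Grundy value = 3 ⊕ 2 = 1.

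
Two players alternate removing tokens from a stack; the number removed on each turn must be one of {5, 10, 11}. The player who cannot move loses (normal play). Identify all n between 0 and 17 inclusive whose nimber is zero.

G(0) = 0
G(1) = mex{} = 0
G(2) = mex{} = 0
G(3) = mex{} = 0
G(4) = mex{} = 0
G(5) = mex{0} = 1
G(6) = mex{0} = 1
G(7) = mex{0} = 1
G(8) = mex{0} = 1
G(9) = mex{0} = 1
G(10) = mex{1,0} = 2
G(11) = mex{1,0,0} = 2
G(12) = mex{1,0,0} = 2
G(13) = mex{1,0,0} = 2
G(14) = mex{1,0,0} = 2
G(15) = mex{2,1,0} = 3
G(16) = mex{2,1,1} = 0
G(17) = mex{2,1,1} = 0
P-positions are exactly the n with G(n) = 0.

0, 1, 2, 3, 4, 16, 17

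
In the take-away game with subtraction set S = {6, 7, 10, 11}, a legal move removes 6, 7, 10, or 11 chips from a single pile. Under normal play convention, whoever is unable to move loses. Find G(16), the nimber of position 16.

G(0) = 0
G(1) = mex{} = 0
G(2) = mex{} = 0
G(3) = mex{} = 0
G(4) = mex{} = 0
G(5) = mex{} = 0
G(6) = mex{0} = 1
G(7) = mex{0,0} = 1
G(8) = mex{0,0} = 1
G(9) = mex{0,0} = 1
G(10) = mex{0,0,0} = 1
G(11) = mex{0,0,0,0} = 1
G(12) = mex{1,0,0,0} = 2
G(13) = mex{1,1,0,0} = 2
G(14) = mex{1,1,0,0} = 2
G(15) = mex{1,1,0,0} = 2
G(16) = mex{1,1,1,0} = 2

2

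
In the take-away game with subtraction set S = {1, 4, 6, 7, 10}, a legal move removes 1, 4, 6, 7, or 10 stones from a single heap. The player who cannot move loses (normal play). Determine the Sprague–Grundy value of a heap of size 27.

4

n :  0  1  2  3  4  5  6  7  8  9 10 11 12 13 14 15 16 17 18 19 20 21 22 23 24 25 26 27
G :  0  1  0  1  2  0  1  2  3  2  3  4  2  0  1  5  0  1  0  1  2  0  1  2  3  2  3  4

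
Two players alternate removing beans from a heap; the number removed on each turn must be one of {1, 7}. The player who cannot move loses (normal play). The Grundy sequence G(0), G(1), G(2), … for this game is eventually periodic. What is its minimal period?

2

G(0) = 0
G(1) = mex{0} = 1
G(2) = mex{1} = 0
G(3) = mex{0} = 1
G(4) = mex{1} = 0
G(5) = mex{0} = 1
G(6) = mex{1} = 0
G(7) = mex{0,0} = 1
G(8) = mex{1,1} = 0
G(9) = mex{0,0} = 1
G(10) = mex{1,1} = 0
G(11) = mex{0,0} = 1
G(12) = mex{1,1} = 0
G(13) = mex{0,0} = 1
G(14) = mex{1,1} = 0
G(n+2) = G(n) holds for n = 0,…,6 (a full window of length max(S) = 7), so the sequence is purely periodic with period 2.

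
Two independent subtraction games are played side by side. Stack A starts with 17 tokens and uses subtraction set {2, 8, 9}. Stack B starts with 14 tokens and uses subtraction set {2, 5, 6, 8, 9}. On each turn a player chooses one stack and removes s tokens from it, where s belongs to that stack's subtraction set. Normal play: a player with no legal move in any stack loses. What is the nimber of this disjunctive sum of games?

Stack A, S = {2, 8, 9}:
n :  0  1  2  3  4  5  6  7  8  9 10 11 12 13 14 15 16 17
G :  0  0  1  1  0  0  1  1  2  2  3  0  2  1  3  0  0  1
G_A(17) = 1.
Stack B, S = {2, 5, 6, 8, 9}:
G(0) = 0
G(1) = mex{} = 0
G(2) = mex{0} = 1
G(3) = mex{0} = 1
G(4) = mex{1} = 0
G(5) = mex{1,0} = 2
G(6) = mex{0,0,0} = 1
G(7) = mex{2,1,0} = 3
G(8) = mex{1,1,1,0} = 2
G(9) = mex{3,0,1,0,0} = 2
G(10) = mex{2,2,0,1,0} = 3
G(11) = mex{2,1,2,1,1} = 0
G(12) = mex{3,3,1,0,1} = 2
G(13) = mex{0,2,3,2,0} = 1
G(14) = mex{2,2,2,1,2} = 0
G_B(14) = 0.
Combined Grundy value = 1 ⊕ 0 = 1.

1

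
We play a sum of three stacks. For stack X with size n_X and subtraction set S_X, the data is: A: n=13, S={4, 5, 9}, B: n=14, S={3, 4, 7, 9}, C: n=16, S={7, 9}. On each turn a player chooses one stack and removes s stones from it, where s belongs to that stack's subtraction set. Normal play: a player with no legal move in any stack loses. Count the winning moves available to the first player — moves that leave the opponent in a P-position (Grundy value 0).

0

Stack A, S = {4, 5, 9}:
n :  0  1  2  3  4  5  6  7  8  9 10 11 12 13
G :  0  0  0  0  1  1  1  1  2  2  2  2  3  0
G_A(13) = 0.
Stack B, S = {3, 4, 7, 9}:
n :  0  1  2  3  4  5  6  7  8  9 10 11 12 13 14
G :  0  0  0  1  1  1  2  2  2  3  3  3  0  0  0
G_B(14) = 0.
Stack C, S = {7, 9}:
G(0) = 0
G(1) = mex{} = 0
G(2) = mex{} = 0
G(3) = mex{} = 0
G(4) = mex{} = 0
G(5) = mex{} = 0
G(6) = mex{} = 0
G(7) = mex{0} = 1
G(8) = mex{0} = 1
G(9) = mex{0,0} = 1
G(10) = mex{0,0} = 1
G(11) = mex{0,0} = 1
G(12) = mex{0,0} = 1
G(13) = mex{0,0} = 1
G(14) = mex{1,0} = 2
G(15) = mex{1,0} = 2
G(16) = mex{1,1} = 0
G_C(16) = 0.
Combined Grundy value = 0 ⊕ 0 ⊕ 0 = 0.
A winning move leaves total XOR = 0, i.e. changes one component's Grundy value g to g ⊕ X where X is the current total.
Stack A: target g' = 0⊕0 = 0, but every legal move changes the Grundy value (mex property), so 0 moves.
Stack B: target g' = 0⊕0 = 0, but every legal move changes the Grundy value (mex property), so 0 moves.
Stack C: target g' = 0⊕0 = 0, but every legal move changes the Grundy value (mex property), so 0 moves.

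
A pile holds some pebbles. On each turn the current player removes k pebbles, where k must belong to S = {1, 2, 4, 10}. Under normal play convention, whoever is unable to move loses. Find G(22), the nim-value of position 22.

n :  0  1  2  3  4  5  6  7  8  9 10 11 12 13 14 15 16 17 18 19 20 21 22
G :  0  1  2  0  1  2  0  1  2  0  1  2  0  1  2  0  1  2  0  1  2  0  1

1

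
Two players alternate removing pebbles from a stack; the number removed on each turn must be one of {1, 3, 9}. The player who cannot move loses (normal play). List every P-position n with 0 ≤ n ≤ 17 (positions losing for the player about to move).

0, 2, 4, 6, 8, 10, 12, 14, 16

n :  0  1  2  3  4  5  6  7  8  9 10 11 12 13 14 15 16 17
G :  0  1  0  1  0  1  0  1  0  1  0  1  0  1  0  1  0  1
P-positions are exactly the n with G(n) = 0.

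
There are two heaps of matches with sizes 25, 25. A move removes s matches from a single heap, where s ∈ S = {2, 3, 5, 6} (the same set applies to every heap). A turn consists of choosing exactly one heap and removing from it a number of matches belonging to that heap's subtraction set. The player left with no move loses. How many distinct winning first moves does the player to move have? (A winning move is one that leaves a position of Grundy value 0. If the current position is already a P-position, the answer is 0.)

0

All heaps use S = {2, 3, 5, 6}:
n :  0  1  2  3  4  5  6  7  8  9 10 11 12 13 14 15 16 17 18 19 20 21 22 23 24 25
G :  0  0  1  1  2  2  3  3  0  0  1  1  2  2  3  3  0  0  1  1  2  2  3  3  0  0
Heap A: G(25) = 0.
Heap B: G(25) = 0.
Combined Grundy value = 0 ⊕ 0 = 0.
A winning move leaves total XOR = 0, i.e. changes one component's Grundy value g to g ⊕ X where X is the current total.
Heap A: target g' = 0⊕0 = 0, but every legal move changes the Grundy value (mex property), so 0 moves.
Heap B: target g' = 0⊕0 = 0, but every legal move changes the Grundy value (mex property), so 0 moves.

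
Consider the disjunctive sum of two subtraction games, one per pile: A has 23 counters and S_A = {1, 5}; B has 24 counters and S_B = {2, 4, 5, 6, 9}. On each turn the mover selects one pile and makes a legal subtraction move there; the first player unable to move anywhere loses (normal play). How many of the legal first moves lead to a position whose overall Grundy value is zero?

1

Pile A, S = {1, 5}:
n :  0  1  2  3  4  5  6  7  8  9 10 11 12 13 14 15 16 17 18 19 20 21 22 23
G :  0  1  0  1  0  1  0  1  0  1  0  1  0  1  0  1  0  1  0  1  0  1  0  1
G_A(23) = 1.
Pile B, S = {2, 4, 5, 6, 9}:
n :  0  1  2  3  4  5  6  7  8  9 10 11 12 13 14 15 16 17 18 19 20 21 22 23 24
G :  0  0  1  1  2  2  3  3  0  4  1  0  2  1  3  2  4  3  0  0  1  1  2  2  3
G_B(24) = 3.
Combined Grundy value = 1 ⊕ 3 = 2.
A winning move leaves total XOR = 0, i.e. changes one component's Grundy value g to g ⊕ X where X is the current total.
Pile A: need g' = 1⊕2 = 3. Options: 23−1→G=0, 23−5→G=0. Hits: 0.
Pile B: need g' = 3⊕2 = 1. Options: 24−2→G=2, 24−4→G=1, 24−5→G=0, 24−6→G=0, 24−9→G=2. Hits: 1.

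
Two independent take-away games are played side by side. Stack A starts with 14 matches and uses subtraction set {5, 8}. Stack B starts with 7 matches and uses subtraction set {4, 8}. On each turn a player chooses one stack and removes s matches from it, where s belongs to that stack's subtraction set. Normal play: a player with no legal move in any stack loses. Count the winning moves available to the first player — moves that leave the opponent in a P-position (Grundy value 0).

3

Stack A, S = {5, 8}:
G(0) = 0
G(1) = mex{} = 0
G(2) = mex{} = 0
G(3) = mex{} = 0
G(4) = mex{} = 0
G(5) = mex{0} = 1
G(6) = mex{0} = 1
G(7) = mex{0} = 1
G(8) = mex{0,0} = 1
G(9) = mex{0,0} = 1
G(10) = mex{1,0} = 2
G(11) = mex{1,0} = 2
G(12) = mex{1,0} = 2
G(13) = mex{1,1} = 0
G(14) = mex{1,1} = 0
G_A(14) = 0.
Stack B, S = {4, 8}:
G(0) = 0
G(1) = mex{} = 0
G(2) = mex{} = 0
G(3) = mex{} = 0
G(4) = mex{0} = 1
G(5) = mex{0} = 1
G(6) = mex{0} = 1
G(7) = mex{0} = 1
G_B(7) = 1.
Combined Grundy value = 0 ⊕ 1 = 1.
A winning move leaves total XOR = 0, i.e. changes one component's Grundy value g to g ⊕ X where X is the current total.
Stack A: need g' = 0⊕1 = 1. Options: 14−5→G=1, 14−8→G=1. Hits: 2.
Stack B: need g' = 1⊕1 = 0. Options: 7−4→G=0. Hits: 1.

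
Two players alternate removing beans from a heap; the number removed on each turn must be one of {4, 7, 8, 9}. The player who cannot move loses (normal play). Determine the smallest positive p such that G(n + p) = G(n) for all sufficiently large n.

n :  0  1  2  3  4  5  6  7  8  9 10 11 12 13 14 15 16 17 18 19 20 21 22 23 24 25 26 27
G :  0  0  0  0  1  1  1  1  2  2  2  2  3  0  0  0  0  1  1  1  1  2  2  2  2  3  0  0
G(n+13) = G(n) holds for n = 0,…,8 (a full window of length max(S) = 9), so the sequence is purely periodic with period 13.

13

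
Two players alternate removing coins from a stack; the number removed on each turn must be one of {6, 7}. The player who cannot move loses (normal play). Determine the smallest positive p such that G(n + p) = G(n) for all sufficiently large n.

n :  0  1  2  3  4  5  6  7  8  9 10 11 12 13 14 15 16 17 18 19 20 21 22 23 24 25 26 27
G :  0  0  0  0  0  0  1  1  1  1  1  1  2  0  0  0  0  0  0  1  1  1  1  1  1  2  0  0
G(n+13) = G(n) holds for n = 0,…,6 (a full window of length max(S) = 7), so the sequence is purely periodic with period 13.

13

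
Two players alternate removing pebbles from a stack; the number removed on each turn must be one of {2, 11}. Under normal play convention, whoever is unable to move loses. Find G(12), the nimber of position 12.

n :  0  1  2  3  4  5  6  7  8  9 10 11 12
G :  0  0  1  1  0  0  1  1  0  0  1  1  2

2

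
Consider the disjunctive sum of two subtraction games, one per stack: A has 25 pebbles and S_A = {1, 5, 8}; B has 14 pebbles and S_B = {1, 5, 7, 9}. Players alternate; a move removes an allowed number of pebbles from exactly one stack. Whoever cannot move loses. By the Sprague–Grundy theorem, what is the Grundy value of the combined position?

Stack A, S = {1, 5, 8}:
G(0) = 0
G(1) = mex{0} = 1
G(2) = mex{1} = 0
G(3) = mex{0} = 1
G(4) = mex{1} = 0
G(5) = mex{0,0} = 1
G(6) = mex{1,1} = 0
G(7) = mex{0,0} = 1
G(8) = mex{1,1,0} = 2
G(9) = mex{2,0,1} = 3
G(10) = mex{3,1,0} = 2
G(11) = mex{2,0,1} = 3
G(12) = mex{3,1,0} = 2
G(13) = mex{2,2,1} = 0
G(14) = mex{0,3,0} = 1
G(15) = mex{1,2,1} = 0
G(16) = mex{0,3,2} = 1
G(17) = mex{1,2,3} = 0
G(18) = mex{0,0,2} = 1
G(19) = mex{1,1,3} = 0
G(20) = mex{0,0,2} = 1
G(21) = mex{1,1,0} = 2
G(22) = mex{2,0,1} = 3
G(23) = mex{3,1,0} = 2
G(24) = mex{2,0,1} = 3
G(25) = mex{3,1,0} = 2
G_A(25) = 2.
Stack B, S = {1, 5, 7, 9}:
G(0) = 0
G(1) = mex{0} = 1
G(2) = mex{1} = 0
G(3) = mex{0} = 1
G(4) = mex{1} = 0
G(5) = mex{0,0} = 1
G(6) = mex{1,1} = 0
G(7) = mex{0,0,0} = 1
G(8) = mex{1,1,1} = 0
G(9) = mex{0,0,0,0} = 1
G(10) = mex{1,1,1,1} = 0
G(11) = mex{0,0,0,0} = 1
G(12) = mex{1,1,1,1} = 0
G(13) = mex{0,0,0,0} = 1
G(14) = mex{1,1,1,1} = 0
G_B(14) = 0.
Combined Grundy value = 2 ⊕ 0 = 2.

2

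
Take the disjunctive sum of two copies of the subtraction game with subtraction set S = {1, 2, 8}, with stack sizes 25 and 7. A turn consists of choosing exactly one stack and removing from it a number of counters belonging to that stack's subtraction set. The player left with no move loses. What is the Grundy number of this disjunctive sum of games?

0

All stacks use S = {1, 2, 8}:
n :  0  1  2  3  4  5  6  7  8  9 10 11 12 13 14 15 16 17 18 19 20 21 22 23 24 25
G :  0  1  2  0  1  2  0  1  2  0  1  2  0  1  2  0  1  2  0  1  2  0  1  2  0  1
Stack A: G(25) = 1.
Stack B: G(7) = 1.
Combined Grundy value = 1 ⊕ 1 = 0.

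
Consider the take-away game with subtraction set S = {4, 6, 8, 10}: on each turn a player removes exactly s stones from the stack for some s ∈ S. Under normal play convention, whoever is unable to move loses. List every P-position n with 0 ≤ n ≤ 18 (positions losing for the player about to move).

G(0) = 0
G(1) = mex{} = 0
G(2) = mex{} = 0
G(3) = mex{} = 0
G(4) = mex{0} = 1
G(5) = mex{0} = 1
G(6) = mex{0,0} = 1
G(7) = mex{0,0} = 1
G(8) = mex{1,0,0} = 2
G(9) = mex{1,0,0} = 2
G(10) = mex{1,1,0,0} = 2
G(11) = mex{1,1,0,0} = 2
G(12) = mex{2,1,1,0} = 3
G(13) = mex{2,1,1,0} = 3
G(14) = mex{2,2,1,1} = 0
G(15) = mex{2,2,1,1} = 0
G(16) = mex{3,2,2,1} = 0
G(17) = mex{3,2,2,1} = 0
G(18) = mex{0,3,2,2} = 1
P-positions are exactly the n with G(n) = 0.

0, 1, 2, 3, 14, 15, 16, 17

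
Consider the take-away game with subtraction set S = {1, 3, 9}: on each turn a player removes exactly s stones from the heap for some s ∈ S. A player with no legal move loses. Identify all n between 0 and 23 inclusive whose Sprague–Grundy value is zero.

n :  0  1  2  3  4  5  6  7  8  9 10 11 12 13 14 15 16 17 18 19 20 21 22 23
G :  0  1  0  1  0  1  0  1  0  1  0  1  0  1  0  1  0  1  0  1  0  1  0  1
P-positions are exactly the n with G(n) = 0.

0, 2, 4, 6, 8, 10, 12, 14, 16, 18, 20, 22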